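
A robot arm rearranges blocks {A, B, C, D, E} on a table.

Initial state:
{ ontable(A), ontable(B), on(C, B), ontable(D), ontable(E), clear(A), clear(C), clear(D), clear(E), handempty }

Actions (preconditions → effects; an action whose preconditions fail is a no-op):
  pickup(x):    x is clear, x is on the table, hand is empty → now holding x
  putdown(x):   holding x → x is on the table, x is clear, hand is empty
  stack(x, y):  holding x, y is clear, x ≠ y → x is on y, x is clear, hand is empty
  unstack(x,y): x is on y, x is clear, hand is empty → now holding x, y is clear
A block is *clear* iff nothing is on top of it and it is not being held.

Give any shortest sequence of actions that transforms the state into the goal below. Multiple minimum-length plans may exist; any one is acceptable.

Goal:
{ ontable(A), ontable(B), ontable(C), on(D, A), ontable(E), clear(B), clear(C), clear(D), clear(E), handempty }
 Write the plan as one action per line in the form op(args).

step 1 (pickup(D)): towers=[A; B/C; E] holding=D
step 2 (stack(D, A)): towers=[A/D; B/C; E] holding=-
step 3 (unstack(C, B)): towers=[A/D; B; E] holding=C
step 4 (putdown(C)): towers=[A/D; B; C; E] holding=-
goal check: towers=[A/D; B; C; E] holding=- — reached (length 4, optimal by BFS)

pickup(D)
stack(D, A)
unstack(C, B)
putdown(C)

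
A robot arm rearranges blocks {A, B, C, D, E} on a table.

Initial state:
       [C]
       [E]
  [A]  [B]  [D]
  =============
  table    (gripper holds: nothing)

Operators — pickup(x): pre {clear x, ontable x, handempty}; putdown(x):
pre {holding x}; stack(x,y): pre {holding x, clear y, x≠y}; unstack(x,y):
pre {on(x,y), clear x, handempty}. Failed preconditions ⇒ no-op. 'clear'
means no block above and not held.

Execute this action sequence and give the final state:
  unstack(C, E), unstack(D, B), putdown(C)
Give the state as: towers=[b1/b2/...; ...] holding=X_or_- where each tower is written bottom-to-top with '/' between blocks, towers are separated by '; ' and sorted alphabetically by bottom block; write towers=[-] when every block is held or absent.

step 1 (unstack(C, E)): towers=[A; B/E; D] holding=C
step 2 (unstack(D, B)) [no-op]: towers=[A; B/E; D] holding=C
step 3 (putdown(C)): towers=[A; B/E; C; D] holding=-

towers=[A; B/E; C; D] holding=-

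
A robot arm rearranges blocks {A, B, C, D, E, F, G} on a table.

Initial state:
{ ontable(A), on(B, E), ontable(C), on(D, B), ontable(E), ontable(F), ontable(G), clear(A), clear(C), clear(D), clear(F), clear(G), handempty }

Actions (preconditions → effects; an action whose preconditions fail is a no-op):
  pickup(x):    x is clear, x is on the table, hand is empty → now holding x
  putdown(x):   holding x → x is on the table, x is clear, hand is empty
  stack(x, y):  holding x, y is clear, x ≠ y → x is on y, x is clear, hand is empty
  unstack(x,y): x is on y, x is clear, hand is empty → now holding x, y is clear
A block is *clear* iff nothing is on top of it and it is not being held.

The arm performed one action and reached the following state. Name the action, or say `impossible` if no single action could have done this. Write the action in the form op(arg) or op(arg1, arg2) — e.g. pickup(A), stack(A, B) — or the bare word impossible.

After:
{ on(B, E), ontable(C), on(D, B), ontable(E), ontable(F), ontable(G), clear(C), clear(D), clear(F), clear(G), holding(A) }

pickup(A)

target: towers=[C; E/B/D; F; G] holding=A
         pickup(F) → towers=[A; C; E/B/D; G] holding=F
         pickup(G) → towers=[A; C; E/B/D; F] holding=G
     unstack(D, B) → towers=[A; C; E/B; F; G] holding=D
         pickup(A) → towers=[C; E/B/D; F; G] holding=A  ← match
         pickup(C) → towers=[A; E/B/D; F; G] holding=C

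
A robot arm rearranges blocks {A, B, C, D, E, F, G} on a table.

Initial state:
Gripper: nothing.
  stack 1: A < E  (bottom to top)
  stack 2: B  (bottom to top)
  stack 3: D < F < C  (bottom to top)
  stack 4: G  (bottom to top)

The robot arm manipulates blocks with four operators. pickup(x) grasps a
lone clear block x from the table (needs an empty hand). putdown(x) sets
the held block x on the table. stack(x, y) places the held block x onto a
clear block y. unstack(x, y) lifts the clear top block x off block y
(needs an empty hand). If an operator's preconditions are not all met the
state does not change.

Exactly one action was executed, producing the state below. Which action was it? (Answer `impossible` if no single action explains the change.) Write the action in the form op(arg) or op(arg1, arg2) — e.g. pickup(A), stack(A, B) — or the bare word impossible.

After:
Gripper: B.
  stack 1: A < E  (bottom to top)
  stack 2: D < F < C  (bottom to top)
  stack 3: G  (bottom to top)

target: towers=[A/E; D/F/C; G] holding=B
         pickup(B) → towers=[A/E; D/F/C; G] holding=B  ← match
         pickup(G) → towers=[A/E; B; D/F/C] holding=G
     unstack(E, A) → towers=[A; B; D/F/C; G] holding=E
     unstack(C, F) → towers=[A/E; B; D/F; G] holding=C

pickup(B)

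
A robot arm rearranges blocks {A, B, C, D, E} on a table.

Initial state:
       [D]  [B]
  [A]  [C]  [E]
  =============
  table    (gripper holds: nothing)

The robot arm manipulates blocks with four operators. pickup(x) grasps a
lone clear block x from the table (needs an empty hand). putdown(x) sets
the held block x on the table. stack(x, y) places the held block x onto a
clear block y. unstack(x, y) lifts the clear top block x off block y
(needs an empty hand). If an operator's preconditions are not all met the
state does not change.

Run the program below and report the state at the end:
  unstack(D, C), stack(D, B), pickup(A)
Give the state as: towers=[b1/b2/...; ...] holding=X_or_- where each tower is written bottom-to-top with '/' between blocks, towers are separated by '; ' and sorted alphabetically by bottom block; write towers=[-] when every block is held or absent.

step 1 (unstack(D, C)): towers=[A; C; E/B] holding=D
step 2 (stack(D, B)): towers=[A; C; E/B/D] holding=-
step 3 (pickup(A)): towers=[C; E/B/D] holding=A

towers=[C; E/B/D] holding=A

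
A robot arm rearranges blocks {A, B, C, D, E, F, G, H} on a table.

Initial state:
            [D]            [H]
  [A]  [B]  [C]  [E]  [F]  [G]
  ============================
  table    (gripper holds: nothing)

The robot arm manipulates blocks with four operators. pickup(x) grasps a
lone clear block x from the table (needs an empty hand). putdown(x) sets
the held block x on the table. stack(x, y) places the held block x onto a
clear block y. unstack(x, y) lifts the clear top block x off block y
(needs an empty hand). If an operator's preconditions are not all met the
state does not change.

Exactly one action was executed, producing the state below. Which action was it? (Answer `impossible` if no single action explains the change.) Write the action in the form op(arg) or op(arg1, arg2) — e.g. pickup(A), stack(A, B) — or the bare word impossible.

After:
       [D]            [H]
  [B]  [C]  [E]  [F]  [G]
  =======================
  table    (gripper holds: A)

pickup(A)

target: towers=[B; C/D; E; F; G/H] holding=A
         pickup(A) → towers=[B; C/D; E; F; G/H] holding=A  ← match
         pickup(E) → towers=[A; B; C/D; F; G/H] holding=E
     unstack(H, G) → towers=[A; B; C/D; E; F; G] holding=H
         pickup(B) → towers=[A; C/D; E; F; G/H] holding=B
         pickup(F) → towers=[A; B; C/D; E; G/H] holding=F
     unstack(D, C) → towers=[A; B; C; E; F; G/H] holding=D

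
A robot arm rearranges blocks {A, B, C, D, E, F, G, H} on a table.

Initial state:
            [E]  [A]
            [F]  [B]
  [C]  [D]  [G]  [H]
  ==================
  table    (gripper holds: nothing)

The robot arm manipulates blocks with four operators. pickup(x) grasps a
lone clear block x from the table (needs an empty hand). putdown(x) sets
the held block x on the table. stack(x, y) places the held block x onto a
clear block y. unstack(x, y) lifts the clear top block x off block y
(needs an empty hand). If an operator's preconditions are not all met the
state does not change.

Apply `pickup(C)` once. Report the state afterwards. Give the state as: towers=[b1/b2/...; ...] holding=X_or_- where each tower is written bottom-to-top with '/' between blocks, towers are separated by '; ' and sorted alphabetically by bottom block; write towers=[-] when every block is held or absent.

towers=[D; G/F/E; H/B/A] holding=C

before: towers=[C; D; G/F/E; H/B/A] holding=-
pre[pickup(C)]: clear(C) ok, ontable(C) ok, handempty ok
all met → apply pickup(C)
after:  towers=[D; G/F/E; H/B/A] holding=C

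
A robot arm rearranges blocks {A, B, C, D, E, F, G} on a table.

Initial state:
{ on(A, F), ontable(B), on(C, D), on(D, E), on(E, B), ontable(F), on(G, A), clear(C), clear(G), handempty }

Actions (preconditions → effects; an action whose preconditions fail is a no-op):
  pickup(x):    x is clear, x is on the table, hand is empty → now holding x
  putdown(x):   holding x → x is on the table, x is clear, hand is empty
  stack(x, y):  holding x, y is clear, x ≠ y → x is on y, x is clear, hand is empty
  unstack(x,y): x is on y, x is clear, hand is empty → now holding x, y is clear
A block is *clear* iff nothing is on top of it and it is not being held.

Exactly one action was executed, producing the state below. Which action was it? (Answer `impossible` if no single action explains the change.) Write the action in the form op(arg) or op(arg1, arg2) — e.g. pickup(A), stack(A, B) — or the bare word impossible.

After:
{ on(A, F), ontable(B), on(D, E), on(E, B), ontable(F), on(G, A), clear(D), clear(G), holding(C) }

unstack(C, D)

target: towers=[B/E/D; F/A/G] holding=C
     unstack(G, A) → towers=[B/E/D/C; F/A] holding=G
     unstack(C, D) → towers=[B/E/D; F/A/G] holding=C  ← match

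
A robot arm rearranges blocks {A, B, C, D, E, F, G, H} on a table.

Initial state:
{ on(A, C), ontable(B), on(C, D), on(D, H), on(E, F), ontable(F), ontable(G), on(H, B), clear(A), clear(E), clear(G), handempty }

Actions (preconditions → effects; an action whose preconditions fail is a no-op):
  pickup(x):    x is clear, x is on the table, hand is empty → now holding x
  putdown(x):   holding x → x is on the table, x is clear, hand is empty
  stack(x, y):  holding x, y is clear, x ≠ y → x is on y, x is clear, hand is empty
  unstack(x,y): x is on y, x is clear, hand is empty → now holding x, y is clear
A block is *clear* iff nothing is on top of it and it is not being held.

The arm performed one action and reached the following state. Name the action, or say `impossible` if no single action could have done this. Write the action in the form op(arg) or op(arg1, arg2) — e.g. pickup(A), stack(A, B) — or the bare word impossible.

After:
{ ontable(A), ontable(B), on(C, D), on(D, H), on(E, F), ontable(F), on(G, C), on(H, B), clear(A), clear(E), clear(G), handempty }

impossible

target: towers=[A; B/H/D/C/G; F/E] holding=-
         pickup(G) → towers=[B/H/D/C/A; F/E] holding=G
     unstack(A, C) → towers=[B/H/D/C; F/E; G] holding=A
     unstack(E, F) → towers=[B/H/D/C/A; F; G] holding=E
none of the 3 applicable actions match → impossible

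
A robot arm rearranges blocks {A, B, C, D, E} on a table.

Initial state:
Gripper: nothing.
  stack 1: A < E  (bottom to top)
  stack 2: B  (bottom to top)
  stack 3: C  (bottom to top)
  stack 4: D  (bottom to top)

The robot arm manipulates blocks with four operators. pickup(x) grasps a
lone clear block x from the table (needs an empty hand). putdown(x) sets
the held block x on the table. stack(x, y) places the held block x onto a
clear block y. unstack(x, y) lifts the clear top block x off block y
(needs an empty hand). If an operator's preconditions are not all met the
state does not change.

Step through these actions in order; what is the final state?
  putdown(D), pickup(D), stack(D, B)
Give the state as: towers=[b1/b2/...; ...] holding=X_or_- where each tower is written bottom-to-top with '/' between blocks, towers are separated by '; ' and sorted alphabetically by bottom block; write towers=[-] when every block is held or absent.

step 1 (putdown(D)) [no-op]: towers=[A/E; B; C; D] holding=-
step 2 (pickup(D)): towers=[A/E; B; C] holding=D
step 3 (stack(D, B)): towers=[A/E; B/D; C] holding=-

towers=[A/E; B/D; C] holding=-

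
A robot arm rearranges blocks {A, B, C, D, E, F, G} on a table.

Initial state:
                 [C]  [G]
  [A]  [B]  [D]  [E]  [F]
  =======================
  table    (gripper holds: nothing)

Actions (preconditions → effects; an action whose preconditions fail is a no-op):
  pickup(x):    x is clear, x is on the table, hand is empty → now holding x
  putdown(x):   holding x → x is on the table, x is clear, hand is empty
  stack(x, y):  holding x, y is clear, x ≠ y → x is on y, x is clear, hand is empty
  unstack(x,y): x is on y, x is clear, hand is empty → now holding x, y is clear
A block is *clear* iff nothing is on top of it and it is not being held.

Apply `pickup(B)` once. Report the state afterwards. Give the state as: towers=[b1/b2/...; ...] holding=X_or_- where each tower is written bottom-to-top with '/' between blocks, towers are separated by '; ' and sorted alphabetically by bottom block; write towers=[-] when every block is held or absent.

before: towers=[A; B; D; E/C; F/G] holding=-
pre[pickup(B)]: clear(B) ✓, ontable(B) ✓, handempty ✓
all met → apply pickup(B)
after:  towers=[A; D; E/C; F/G] holding=B

towers=[A; D; E/C; F/G] holding=B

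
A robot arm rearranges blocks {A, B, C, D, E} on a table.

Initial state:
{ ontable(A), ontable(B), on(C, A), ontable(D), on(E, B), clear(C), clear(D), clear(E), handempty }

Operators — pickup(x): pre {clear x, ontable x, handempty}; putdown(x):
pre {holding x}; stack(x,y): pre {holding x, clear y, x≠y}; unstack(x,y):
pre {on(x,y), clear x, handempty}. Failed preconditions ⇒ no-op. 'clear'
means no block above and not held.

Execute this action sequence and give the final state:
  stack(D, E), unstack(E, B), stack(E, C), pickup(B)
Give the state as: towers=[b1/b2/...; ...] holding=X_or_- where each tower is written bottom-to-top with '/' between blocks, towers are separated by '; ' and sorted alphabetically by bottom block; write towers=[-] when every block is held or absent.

step 1 (stack(D, E)) [no-op]: towers=[A/C; B/E; D] holding=-
step 2 (unstack(E, B)): towers=[A/C; B; D] holding=E
step 3 (stack(E, C)): towers=[A/C/E; B; D] holding=-
step 4 (pickup(B)): towers=[A/C/E; D] holding=B

towers=[A/C/E; D] holding=B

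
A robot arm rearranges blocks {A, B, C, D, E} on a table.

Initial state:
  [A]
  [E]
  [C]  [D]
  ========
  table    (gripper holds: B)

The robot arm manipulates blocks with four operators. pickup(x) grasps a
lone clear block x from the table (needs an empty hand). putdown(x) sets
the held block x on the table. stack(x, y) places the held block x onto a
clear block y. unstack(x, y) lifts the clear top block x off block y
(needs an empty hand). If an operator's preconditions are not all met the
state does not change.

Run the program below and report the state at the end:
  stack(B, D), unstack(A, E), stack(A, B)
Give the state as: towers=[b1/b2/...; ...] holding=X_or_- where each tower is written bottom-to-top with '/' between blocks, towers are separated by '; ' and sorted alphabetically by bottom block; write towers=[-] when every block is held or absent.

towers=[C/E; D/B/A] holding=-

step 1 (stack(B, D)): towers=[C/E/A; D/B] holding=-
step 2 (unstack(A, E)): towers=[C/E; D/B] holding=A
step 3 (stack(A, B)): towers=[C/E; D/B/A] holding=-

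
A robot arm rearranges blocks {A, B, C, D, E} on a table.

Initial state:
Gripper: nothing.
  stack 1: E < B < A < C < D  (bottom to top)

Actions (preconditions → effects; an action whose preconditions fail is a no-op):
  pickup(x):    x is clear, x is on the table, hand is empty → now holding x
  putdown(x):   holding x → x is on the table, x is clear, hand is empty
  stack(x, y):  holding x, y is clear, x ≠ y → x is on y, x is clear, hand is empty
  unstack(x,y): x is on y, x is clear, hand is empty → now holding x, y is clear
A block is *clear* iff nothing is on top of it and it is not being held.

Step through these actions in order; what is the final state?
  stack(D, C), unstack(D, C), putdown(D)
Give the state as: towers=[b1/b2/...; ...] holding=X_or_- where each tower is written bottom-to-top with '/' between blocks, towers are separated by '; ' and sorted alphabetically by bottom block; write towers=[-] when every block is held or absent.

step 1 (stack(D, C)) [no-op]: towers=[E/B/A/C/D] holding=-
step 2 (unstack(D, C)): towers=[E/B/A/C] holding=D
step 3 (putdown(D)): towers=[D; E/B/A/C] holding=-

towers=[D; E/B/A/C] holding=-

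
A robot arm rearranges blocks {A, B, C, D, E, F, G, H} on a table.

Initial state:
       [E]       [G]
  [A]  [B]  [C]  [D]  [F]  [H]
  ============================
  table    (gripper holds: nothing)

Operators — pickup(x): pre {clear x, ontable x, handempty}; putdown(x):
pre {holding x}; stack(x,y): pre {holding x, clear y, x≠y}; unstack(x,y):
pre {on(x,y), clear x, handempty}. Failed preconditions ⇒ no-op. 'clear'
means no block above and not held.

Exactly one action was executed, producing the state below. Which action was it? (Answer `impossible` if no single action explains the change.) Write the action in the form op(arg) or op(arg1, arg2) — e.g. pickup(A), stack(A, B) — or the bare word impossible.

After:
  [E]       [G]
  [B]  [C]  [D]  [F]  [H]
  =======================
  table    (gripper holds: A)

pickup(A)

target: towers=[B/E; C; D/G; F; H] holding=A
     unstack(G, D) → towers=[A; B/E; C; D; F; H] holding=G
         pickup(A) → towers=[B/E; C; D/G; F; H] holding=A  ← match
     unstack(E, B) → towers=[A; B; C; D/G; F; H] holding=E
         pickup(H) → towers=[A; B/E; C; D/G; F] holding=H
         pickup(F) → towers=[A; B/E; C; D/G; H] holding=F
         pickup(C) → towers=[A; B/E; D/G; F; H] holding=C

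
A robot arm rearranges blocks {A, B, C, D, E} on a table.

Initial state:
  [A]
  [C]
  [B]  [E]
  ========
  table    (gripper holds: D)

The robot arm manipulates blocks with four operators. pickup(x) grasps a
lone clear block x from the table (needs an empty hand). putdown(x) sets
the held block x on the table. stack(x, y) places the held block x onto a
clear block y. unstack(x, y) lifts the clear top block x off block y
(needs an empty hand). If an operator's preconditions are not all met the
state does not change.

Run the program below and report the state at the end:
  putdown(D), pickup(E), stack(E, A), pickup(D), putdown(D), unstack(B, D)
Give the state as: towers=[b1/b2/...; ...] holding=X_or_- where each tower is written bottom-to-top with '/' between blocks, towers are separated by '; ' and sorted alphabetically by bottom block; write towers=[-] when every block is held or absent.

towers=[B/C/A/E; D] holding=-

step 1 (putdown(D)): towers=[B/C/A; D; E] holding=-
step 2 (pickup(E)): towers=[B/C/A; D] holding=E
step 3 (stack(E, A)): towers=[B/C/A/E; D] holding=-
step 4 (pickup(D)): towers=[B/C/A/E] holding=D
step 5 (putdown(D)): towers=[B/C/A/E; D] holding=-
step 6 (unstack(B, D)) [no-op]: towers=[B/C/A/E; D] holding=-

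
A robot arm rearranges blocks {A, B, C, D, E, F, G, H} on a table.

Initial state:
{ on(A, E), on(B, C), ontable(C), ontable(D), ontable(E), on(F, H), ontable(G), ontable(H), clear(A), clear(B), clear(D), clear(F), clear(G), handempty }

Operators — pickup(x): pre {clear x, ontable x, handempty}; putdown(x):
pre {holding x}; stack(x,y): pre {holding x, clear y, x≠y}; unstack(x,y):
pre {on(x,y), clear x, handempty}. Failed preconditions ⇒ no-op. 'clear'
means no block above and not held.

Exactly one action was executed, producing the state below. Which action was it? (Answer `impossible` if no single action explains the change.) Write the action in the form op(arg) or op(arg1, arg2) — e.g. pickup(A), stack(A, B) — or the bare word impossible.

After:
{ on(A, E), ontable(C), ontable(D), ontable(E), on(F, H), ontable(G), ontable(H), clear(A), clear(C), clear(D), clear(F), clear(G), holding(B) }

unstack(B, C)

target: towers=[C; D; E/A; G; H/F] holding=B
         pickup(G) → towers=[C/B; D; E/A; H/F] holding=G
     unstack(A, E) → towers=[C/B; D; E; G; H/F] holding=A
     unstack(B, C) → towers=[C; D; E/A; G; H/F] holding=B  ← match
     unstack(F, H) → towers=[C/B; D; E/A; G; H] holding=F
         pickup(D) → towers=[C/B; E/A; G; H/F] holding=D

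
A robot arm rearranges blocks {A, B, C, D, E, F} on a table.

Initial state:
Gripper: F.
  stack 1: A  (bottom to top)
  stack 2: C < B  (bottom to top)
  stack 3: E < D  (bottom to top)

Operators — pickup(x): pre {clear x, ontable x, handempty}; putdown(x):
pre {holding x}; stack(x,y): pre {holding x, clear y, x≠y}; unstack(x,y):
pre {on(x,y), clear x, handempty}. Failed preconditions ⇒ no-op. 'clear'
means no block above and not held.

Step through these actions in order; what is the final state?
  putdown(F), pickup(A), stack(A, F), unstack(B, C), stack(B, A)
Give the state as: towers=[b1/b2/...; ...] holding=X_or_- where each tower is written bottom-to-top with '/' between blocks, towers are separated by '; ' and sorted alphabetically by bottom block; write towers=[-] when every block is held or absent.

towers=[C; E/D; F/A/B] holding=-

step 1 (putdown(F)): towers=[A; C/B; E/D; F] holding=-
step 2 (pickup(A)): towers=[C/B; E/D; F] holding=A
step 3 (stack(A, F)): towers=[C/B; E/D; F/A] holding=-
step 4 (unstack(B, C)): towers=[C; E/D; F/A] holding=B
step 5 (stack(B, A)): towers=[C; E/D; F/A/B] holding=-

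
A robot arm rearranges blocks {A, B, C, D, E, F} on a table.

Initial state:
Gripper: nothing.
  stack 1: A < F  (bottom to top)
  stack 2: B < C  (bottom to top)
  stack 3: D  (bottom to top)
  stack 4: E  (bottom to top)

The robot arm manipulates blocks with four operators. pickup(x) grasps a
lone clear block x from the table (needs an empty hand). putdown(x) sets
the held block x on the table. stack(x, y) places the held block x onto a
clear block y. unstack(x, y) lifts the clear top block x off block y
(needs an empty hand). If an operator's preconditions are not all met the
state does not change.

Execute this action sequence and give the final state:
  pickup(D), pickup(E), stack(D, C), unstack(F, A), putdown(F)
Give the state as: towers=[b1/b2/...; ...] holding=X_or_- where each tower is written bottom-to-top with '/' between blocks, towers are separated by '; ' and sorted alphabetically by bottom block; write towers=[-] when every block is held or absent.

towers=[A; B/C/D; E; F] holding=-

step 1 (pickup(D)): towers=[A/F; B/C; E] holding=D
step 2 (pickup(E)) [no-op]: towers=[A/F; B/C; E] holding=D
step 3 (stack(D, C)): towers=[A/F; B/C/D; E] holding=-
step 4 (unstack(F, A)): towers=[A; B/C/D; E] holding=F
step 5 (putdown(F)): towers=[A; B/C/D; E; F] holding=-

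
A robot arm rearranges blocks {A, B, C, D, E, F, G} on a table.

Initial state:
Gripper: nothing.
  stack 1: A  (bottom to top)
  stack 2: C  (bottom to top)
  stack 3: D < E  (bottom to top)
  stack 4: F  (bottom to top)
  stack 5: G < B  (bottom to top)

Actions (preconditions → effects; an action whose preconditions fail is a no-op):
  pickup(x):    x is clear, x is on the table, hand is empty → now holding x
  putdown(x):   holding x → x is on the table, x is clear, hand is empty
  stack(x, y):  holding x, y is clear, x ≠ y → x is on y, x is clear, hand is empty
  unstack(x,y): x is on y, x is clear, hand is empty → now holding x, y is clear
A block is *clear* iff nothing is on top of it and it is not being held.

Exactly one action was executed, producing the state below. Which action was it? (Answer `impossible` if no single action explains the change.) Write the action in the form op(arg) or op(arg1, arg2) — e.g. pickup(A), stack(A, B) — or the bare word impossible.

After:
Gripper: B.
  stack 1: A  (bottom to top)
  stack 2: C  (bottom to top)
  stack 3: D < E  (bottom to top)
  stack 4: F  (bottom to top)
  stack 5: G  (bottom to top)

unstack(B, G)

target: towers=[A; C; D/E; F; G] holding=B
     unstack(B, G) → towers=[A; C; D/E; F; G] holding=B  ← match
         pickup(F) → towers=[A; C; D/E; G/B] holding=F
         pickup(A) → towers=[C; D/E; F; G/B] holding=A
     unstack(E, D) → towers=[A; C; D; F; G/B] holding=E
         pickup(C) → towers=[A; D/E; F; G/B] holding=C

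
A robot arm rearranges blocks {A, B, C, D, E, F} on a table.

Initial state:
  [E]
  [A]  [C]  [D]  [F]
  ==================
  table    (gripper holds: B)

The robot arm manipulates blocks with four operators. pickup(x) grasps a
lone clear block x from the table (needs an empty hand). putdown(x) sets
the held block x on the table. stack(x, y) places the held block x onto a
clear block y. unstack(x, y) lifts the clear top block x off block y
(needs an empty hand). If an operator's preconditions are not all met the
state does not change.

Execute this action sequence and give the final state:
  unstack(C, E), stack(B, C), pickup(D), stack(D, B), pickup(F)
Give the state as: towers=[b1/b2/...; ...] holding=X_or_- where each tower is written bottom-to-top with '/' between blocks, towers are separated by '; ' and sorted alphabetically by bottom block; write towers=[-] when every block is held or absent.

step 1 (unstack(C, E)) [no-op]: towers=[A/E; C; D; F] holding=B
step 2 (stack(B, C)): towers=[A/E; C/B; D; F] holding=-
step 3 (pickup(D)): towers=[A/E; C/B; F] holding=D
step 4 (stack(D, B)): towers=[A/E; C/B/D; F] holding=-
step 5 (pickup(F)): towers=[A/E; C/B/D] holding=F

towers=[A/E; C/B/D] holding=F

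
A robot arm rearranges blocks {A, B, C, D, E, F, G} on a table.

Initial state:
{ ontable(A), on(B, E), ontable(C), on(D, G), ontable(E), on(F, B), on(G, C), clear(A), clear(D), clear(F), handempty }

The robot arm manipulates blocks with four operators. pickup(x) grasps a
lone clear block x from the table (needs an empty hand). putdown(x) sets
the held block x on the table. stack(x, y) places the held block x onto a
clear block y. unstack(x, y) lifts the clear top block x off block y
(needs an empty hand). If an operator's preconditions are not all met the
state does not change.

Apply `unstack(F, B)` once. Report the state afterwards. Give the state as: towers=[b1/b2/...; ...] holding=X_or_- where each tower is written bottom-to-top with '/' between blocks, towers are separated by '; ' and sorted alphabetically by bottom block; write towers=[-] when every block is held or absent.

before: towers=[A; C/G/D; E/B/F] holding=-
pre[unstack(F, B)]: on(F,B) ✓, clear(F) ✓, handempty ✓
all met → apply unstack(F, B)
after:  towers=[A; C/G/D; E/B] holding=F

towers=[A; C/G/D; E/B] holding=F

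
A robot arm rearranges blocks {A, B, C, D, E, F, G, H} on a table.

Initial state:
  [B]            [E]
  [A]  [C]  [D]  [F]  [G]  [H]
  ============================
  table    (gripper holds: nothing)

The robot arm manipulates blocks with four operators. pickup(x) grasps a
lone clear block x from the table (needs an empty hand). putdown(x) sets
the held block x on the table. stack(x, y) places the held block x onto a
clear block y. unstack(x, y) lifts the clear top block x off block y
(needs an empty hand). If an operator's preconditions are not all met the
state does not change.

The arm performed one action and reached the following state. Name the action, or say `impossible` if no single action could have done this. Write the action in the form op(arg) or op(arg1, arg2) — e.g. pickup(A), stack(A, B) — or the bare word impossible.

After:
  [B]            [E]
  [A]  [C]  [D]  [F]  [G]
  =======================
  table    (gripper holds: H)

pickup(H)

target: towers=[A/B; C; D; F/E; G] holding=H
         pickup(G) → towers=[A/B; C; D; F/E; H] holding=G
     unstack(E, F) → towers=[A/B; C; D; F; G; H] holding=E
         pickup(H) → towers=[A/B; C; D; F/E; G] holding=H  ← match
     unstack(B, A) → towers=[A; C; D; F/E; G; H] holding=B
         pickup(D) → towers=[A/B; C; F/E; G; H] holding=D
         pickup(C) → towers=[A/B; D; F/E; G; H] holding=C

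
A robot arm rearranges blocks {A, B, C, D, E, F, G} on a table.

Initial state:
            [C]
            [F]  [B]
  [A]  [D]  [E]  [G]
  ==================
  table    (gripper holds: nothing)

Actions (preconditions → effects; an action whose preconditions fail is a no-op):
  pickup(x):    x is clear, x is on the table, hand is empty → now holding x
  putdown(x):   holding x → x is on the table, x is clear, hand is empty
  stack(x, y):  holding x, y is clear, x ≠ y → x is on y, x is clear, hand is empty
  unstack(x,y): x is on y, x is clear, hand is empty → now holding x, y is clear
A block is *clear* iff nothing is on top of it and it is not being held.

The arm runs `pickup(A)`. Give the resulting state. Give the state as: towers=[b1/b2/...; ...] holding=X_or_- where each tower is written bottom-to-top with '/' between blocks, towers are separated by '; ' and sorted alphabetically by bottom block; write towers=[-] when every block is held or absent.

towers=[D; E/F/C; G/B] holding=A

before: towers=[A; D; E/F/C; G/B] holding=-
pre[pickup(A)]: clear(A) yes, ontable(A) yes, handempty yes
all met → apply pickup(A)
after:  towers=[D; E/F/C; G/B] holding=A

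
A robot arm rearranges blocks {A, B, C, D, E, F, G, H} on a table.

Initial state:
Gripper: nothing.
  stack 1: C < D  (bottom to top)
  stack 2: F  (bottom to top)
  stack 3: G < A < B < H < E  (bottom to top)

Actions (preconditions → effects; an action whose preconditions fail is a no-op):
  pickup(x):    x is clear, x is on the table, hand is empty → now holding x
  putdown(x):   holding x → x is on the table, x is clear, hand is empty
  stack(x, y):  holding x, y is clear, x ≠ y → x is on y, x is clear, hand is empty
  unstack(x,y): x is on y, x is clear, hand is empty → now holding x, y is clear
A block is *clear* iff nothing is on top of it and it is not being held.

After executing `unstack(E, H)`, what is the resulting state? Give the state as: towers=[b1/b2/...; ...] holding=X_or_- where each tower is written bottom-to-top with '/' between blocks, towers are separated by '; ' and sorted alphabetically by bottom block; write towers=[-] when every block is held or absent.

before: towers=[C/D; F; G/A/B/H/E] holding=-
pre[unstack(E, H)]: on(E,H) ok, clear(E) ok, handempty ok
all met → apply unstack(E, H)
after:  towers=[C/D; F; G/A/B/H] holding=E

towers=[C/D; F; G/A/B/H] holding=E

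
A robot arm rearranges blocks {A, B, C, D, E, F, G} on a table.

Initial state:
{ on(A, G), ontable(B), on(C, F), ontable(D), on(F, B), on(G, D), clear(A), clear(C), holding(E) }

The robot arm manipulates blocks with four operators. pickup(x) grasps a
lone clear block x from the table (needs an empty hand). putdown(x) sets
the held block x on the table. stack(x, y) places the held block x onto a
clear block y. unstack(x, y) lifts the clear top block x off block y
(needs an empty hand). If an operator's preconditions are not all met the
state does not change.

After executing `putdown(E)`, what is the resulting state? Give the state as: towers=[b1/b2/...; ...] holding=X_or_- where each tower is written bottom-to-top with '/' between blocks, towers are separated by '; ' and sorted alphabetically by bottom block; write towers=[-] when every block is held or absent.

towers=[B/F/C; D/G/A; E] holding=-

before: towers=[B/F/C; D/G/A] holding=E
pre[putdown(E)]: holding(E) ✓
all met → apply putdown(E)
after:  towers=[B/F/C; D/G/A; E] holding=-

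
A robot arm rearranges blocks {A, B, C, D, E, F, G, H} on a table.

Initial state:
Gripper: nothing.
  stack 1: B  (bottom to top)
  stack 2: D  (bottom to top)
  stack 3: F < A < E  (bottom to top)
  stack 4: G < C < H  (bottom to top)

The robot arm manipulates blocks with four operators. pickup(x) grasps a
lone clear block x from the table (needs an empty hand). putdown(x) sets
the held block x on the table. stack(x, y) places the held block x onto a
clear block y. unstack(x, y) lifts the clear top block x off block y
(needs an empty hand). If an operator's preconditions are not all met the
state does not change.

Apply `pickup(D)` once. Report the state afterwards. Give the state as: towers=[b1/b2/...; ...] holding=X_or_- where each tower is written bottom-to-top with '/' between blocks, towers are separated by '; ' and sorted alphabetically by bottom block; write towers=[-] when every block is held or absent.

before: towers=[B; D; F/A/E; G/C/H] holding=-
pre[pickup(D)]: clear(D) ok, ontable(D) ok, handempty ok
all met → apply pickup(D)
after:  towers=[B; F/A/E; G/C/H] holding=D

towers=[B; F/A/E; G/C/H] holding=D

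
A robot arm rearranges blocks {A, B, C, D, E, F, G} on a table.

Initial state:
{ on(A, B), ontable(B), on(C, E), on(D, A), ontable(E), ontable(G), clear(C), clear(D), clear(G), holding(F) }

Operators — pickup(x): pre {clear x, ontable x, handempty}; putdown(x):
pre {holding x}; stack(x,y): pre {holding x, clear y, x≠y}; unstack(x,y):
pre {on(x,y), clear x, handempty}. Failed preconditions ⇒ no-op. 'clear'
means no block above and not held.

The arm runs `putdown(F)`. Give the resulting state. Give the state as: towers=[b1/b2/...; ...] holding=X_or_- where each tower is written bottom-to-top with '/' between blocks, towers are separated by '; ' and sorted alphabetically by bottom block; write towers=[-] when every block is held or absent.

towers=[B/A/D; E/C; F; G] holding=-

before: towers=[B/A/D; E/C; G] holding=F
pre[putdown(F)]: holding(F) ok
all met → apply putdown(F)
after:  towers=[B/A/D; E/C; F; G] holding=-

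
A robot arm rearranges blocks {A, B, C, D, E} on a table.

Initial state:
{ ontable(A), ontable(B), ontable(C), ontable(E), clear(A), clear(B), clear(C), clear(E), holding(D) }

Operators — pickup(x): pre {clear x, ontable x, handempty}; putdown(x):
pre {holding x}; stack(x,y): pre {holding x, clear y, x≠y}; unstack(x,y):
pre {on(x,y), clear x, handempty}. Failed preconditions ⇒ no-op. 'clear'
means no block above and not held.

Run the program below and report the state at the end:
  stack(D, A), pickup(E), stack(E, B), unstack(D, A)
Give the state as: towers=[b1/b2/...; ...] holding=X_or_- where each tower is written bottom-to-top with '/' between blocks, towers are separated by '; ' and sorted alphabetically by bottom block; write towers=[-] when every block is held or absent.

towers=[A; B/E; C] holding=D

step 1 (stack(D, A)): towers=[A/D; B; C; E] holding=-
step 2 (pickup(E)): towers=[A/D; B; C] holding=E
step 3 (stack(E, B)): towers=[A/D; B/E; C] holding=-
step 4 (unstack(D, A)): towers=[A; B/E; C] holding=D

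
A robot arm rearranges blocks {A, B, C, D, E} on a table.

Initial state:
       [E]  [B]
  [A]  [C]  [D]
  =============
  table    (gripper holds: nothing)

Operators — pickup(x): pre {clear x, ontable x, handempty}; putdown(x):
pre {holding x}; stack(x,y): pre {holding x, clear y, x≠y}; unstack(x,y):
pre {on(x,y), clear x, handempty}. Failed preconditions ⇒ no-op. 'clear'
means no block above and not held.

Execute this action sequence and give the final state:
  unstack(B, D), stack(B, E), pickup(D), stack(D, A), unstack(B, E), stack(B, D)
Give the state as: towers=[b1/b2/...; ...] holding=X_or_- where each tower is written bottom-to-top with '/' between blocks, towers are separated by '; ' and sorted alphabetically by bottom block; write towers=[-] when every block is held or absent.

step 1 (unstack(B, D)): towers=[A; C/E; D] holding=B
step 2 (stack(B, E)): towers=[A; C/E/B; D] holding=-
step 3 (pickup(D)): towers=[A; C/E/B] holding=D
step 4 (stack(D, A)): towers=[A/D; C/E/B] holding=-
step 5 (unstack(B, E)): towers=[A/D; C/E] holding=B
step 6 (stack(B, D)): towers=[A/D/B; C/E] holding=-

towers=[A/D/B; C/E] holding=-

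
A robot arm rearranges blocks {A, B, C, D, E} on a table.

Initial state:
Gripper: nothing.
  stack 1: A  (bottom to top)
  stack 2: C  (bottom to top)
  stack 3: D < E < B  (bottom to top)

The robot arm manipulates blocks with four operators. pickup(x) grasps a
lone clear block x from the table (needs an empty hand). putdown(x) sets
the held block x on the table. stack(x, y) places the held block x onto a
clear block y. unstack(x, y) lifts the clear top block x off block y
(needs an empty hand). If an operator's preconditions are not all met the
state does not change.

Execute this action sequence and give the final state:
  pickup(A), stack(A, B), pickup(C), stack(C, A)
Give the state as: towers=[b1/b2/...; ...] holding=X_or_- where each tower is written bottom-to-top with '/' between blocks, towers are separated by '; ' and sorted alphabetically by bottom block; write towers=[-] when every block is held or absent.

towers=[D/E/B/A/C] holding=-

step 1 (pickup(A)): towers=[C; D/E/B] holding=A
step 2 (stack(A, B)): towers=[C; D/E/B/A] holding=-
step 3 (pickup(C)): towers=[D/E/B/A] holding=C
step 4 (stack(C, A)): towers=[D/E/B/A/C] holding=-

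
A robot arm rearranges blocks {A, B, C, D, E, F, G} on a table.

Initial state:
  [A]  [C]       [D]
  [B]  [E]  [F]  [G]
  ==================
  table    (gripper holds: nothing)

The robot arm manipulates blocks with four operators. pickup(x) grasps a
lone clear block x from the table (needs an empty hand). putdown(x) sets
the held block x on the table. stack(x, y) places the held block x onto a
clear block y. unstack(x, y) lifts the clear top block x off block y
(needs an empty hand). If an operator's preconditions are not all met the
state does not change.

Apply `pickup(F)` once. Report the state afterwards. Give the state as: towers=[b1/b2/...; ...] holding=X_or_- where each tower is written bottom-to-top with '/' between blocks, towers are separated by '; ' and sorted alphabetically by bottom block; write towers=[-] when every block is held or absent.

towers=[B/A; E/C; G/D] holding=F

before: towers=[B/A; E/C; F; G/D] holding=-
pre[pickup(F)]: clear(F) ok, ontable(F) ok, handempty ok
all met → apply pickup(F)
after:  towers=[B/A; E/C; G/D] holding=F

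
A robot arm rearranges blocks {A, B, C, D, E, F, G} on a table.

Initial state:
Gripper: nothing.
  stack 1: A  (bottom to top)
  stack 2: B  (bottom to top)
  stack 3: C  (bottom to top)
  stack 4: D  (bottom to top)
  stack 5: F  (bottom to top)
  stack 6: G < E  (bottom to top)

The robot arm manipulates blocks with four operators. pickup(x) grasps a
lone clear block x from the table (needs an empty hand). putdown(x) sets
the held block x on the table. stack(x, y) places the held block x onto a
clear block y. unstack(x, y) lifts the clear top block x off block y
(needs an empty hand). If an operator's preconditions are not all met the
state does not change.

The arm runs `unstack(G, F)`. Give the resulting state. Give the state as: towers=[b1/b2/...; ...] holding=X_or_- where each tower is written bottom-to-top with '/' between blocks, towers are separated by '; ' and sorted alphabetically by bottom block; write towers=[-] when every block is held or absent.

towers=[A; B; C; D; F; G/E] holding=-

before: towers=[A; B; C; D; F; G/E] holding=-
pre[unstack(G, F)]: on(G,F) ✗, clear(G) ✗, handempty ✓
on(G,F), clear(G) unmet → unstack(G, F) is a no-op
after:  towers=[A; B; C; D; F; G/E] holding=-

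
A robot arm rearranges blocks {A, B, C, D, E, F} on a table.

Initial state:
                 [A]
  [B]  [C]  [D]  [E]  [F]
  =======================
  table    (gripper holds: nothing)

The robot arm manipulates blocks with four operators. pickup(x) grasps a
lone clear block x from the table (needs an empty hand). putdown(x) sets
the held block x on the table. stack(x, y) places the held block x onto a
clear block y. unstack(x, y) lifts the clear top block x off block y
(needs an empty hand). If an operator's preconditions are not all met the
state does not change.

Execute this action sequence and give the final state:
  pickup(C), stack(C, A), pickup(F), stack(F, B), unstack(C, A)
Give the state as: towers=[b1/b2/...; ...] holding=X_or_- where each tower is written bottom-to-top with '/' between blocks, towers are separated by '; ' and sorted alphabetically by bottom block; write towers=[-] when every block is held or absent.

towers=[B/F; D; E/A] holding=C

step 1 (pickup(C)): towers=[B; D; E/A; F] holding=C
step 2 (stack(C, A)): towers=[B; D; E/A/C; F] holding=-
step 3 (pickup(F)): towers=[B; D; E/A/C] holding=F
step 4 (stack(F, B)): towers=[B/F; D; E/A/C] holding=-
step 5 (unstack(C, A)): towers=[B/F; D; E/A] holding=C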